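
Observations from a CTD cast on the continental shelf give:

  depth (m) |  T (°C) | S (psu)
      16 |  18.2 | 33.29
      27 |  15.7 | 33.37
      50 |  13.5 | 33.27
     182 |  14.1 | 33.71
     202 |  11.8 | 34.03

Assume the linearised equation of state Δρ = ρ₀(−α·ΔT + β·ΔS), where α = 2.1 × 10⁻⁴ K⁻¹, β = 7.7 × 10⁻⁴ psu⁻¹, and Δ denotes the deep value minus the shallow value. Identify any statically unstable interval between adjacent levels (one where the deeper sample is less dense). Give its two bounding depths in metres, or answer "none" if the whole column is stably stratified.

Evaluate Δρ/ρ₀ = −αΔT + βΔS across each adjacent pair:
  16–27 m: −αΔT+βΔS = −(2.1 × 10⁻⁴)(-2.5)+(7.7 × 10⁻⁴)(+0.08) = 5.9 × 10⁻⁴ → stable
  27–50 m: −αΔT+βΔS = −(2.1 × 10⁻⁴)(-2.2)+(7.7 × 10⁻⁴)(-0.10) = 3.9 × 10⁻⁴ → stable
  50–182 m: −αΔT+βΔS = −(2.1 × 10⁻⁴)(+0.6)+(7.7 × 10⁻⁴)(+0.44) = 2.1 × 10⁻⁴ → stable
  182–202 m: −αΔT+βΔS = −(2.1 × 10⁻⁴)(-2.3)+(7.7 × 10⁻⁴)(+0.32) = 7.3 × 10⁻⁴ → stable
Every interval has Δρ > 0: the column is stably stratified throughout.

none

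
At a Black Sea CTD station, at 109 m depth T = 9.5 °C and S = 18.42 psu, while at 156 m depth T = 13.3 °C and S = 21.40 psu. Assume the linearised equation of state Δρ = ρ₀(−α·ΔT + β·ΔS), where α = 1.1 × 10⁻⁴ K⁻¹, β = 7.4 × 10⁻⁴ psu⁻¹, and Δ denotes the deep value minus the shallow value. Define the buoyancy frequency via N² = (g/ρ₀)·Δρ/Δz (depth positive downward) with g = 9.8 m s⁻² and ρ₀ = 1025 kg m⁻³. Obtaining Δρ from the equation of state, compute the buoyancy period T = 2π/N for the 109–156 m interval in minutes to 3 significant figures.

5.42 min

ΔT = +3.8 K, ΔS = +2.98 psu (deep − shallow).
Δρ/ρ₀ = −αΔT + βΔS = -4.18 × 10⁻⁴ + 2.2052 × 10⁻³ = 1.7872 × 10⁻³, so Δρ ≈ 1.832 kg m⁻³.
N² = (g/ρ₀)·Δρ/Δz = g·(Δρ/ρ₀)/Δz = 9.8 × 1.7872 × 10⁻³ / 47 = 3.7265 × 10⁻⁴ s⁻².
N = √(3.7265 × 10⁻⁴) = 0.019304 rad s⁻¹ → T = 2π/N = 325.49 s = 5.4248 min ≈ 5.42 min.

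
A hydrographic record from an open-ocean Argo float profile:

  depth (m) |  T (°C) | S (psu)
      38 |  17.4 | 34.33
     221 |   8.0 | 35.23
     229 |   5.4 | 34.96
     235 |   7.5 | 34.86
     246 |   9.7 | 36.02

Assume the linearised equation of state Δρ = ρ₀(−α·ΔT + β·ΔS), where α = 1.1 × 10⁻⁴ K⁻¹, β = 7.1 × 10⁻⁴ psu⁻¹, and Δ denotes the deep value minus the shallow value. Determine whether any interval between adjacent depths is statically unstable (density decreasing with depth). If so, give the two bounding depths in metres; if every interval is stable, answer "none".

Evaluate Δρ/ρ₀ = −αΔT + βΔS across each adjacent pair:
  38–221 m: −αΔT+βΔS = −(1.1 × 10⁻⁴)(-9.4)+(7.1 × 10⁻⁴)(+0.90) = 1.7 × 10⁻³ → stable
  221–229 m: −αΔT+βΔS = −(1.1 × 10⁻⁴)(-2.6)+(7.1 × 10⁻⁴)(-0.27) = 9.4 × 10⁻⁵ → stable
  229–235 m: −αΔT+βΔS = −(1.1 × 10⁻⁴)(+2.1)+(7.1 × 10⁻⁴)(-0.10) = -3.0 × 10⁻⁴ → UNSTABLE
  235–246 m: −αΔT+βΔS = −(1.1 × 10⁻⁴)(+2.2)+(7.1 × 10⁻⁴)(+1.16) = 5.8 × 10⁻⁴ → stable
The 229–235 m interval has Δρ < 0: lighter water underlies denser water.

229–235 m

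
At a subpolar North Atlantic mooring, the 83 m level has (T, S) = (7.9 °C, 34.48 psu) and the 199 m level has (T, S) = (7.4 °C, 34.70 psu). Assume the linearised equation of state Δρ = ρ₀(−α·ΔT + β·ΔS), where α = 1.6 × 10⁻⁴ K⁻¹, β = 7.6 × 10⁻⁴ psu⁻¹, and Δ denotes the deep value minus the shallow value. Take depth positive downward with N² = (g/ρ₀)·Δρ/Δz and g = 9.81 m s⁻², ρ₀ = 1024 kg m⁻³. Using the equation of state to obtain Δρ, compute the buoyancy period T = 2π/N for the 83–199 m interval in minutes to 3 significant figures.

ΔT = -0.5 K, ΔS = +0.22 psu (deep − shallow).
Δρ/ρ₀ = −αΔT + βΔS = 8.00 × 10⁻⁵ + 1.672 × 10⁻⁴ = 2.472 × 10⁻⁴, so Δρ ≈ 0.2531 kg m⁻³.
N² = (g/ρ₀)·Δρ/Δz = g·(Δρ/ρ₀)/Δz = 9.81 × 2.472 × 10⁻⁴ / 116 = 2.0905 × 10⁻⁵ s⁻².
N = √(2.0905 × 10⁻⁵) = 4.5722 × 10⁻³ rad s⁻¹ → T = 2π/N = 1.3742 × 10³ s = 22.903 min ≈ 22.9 min.

22.9 min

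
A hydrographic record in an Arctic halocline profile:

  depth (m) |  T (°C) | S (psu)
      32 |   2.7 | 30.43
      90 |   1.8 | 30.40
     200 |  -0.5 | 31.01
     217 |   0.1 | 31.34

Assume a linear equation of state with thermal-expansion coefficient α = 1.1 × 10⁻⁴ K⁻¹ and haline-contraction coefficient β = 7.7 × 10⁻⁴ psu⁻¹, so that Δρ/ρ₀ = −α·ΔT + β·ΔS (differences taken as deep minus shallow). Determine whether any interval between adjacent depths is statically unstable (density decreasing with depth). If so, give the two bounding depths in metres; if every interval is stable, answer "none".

none

Evaluate Δρ/ρ₀ = −αΔT + βΔS across each adjacent pair:
  32–90 m: −αΔT+βΔS = −(1.1 × 10⁻⁴)(-0.9)+(7.7 × 10⁻⁴)(-0.03) = 7.6 × 10⁻⁵ → stable
  90–200 m: −αΔT+βΔS = −(1.1 × 10⁻⁴)(-2.3)+(7.7 × 10⁻⁴)(+0.61) = 7.2 × 10⁻⁴ → stable
  200–217 m: −αΔT+βΔS = −(1.1 × 10⁻⁴)(+0.6)+(7.7 × 10⁻⁴)(+0.33) = 1.9 × 10⁻⁴ → stable
Every interval has Δρ > 0: the column is stably stratified throughout.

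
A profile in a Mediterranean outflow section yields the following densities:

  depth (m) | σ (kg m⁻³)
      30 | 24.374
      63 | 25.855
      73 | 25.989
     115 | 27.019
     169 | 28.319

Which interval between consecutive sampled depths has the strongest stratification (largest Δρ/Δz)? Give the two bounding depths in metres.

30–63 m

Compute the density gradient over each adjacent pair:
  30–63 m: Δρ/Δz = 1.481/33 = 0.045 kg m⁻⁴
  63–73 m: Δρ/Δz = 0.134/10 = 0.013 kg m⁻⁴
  73–115 m: Δρ/Δz = 1.030/42 = 0.025 kg m⁻⁴
  115–169 m: Δρ/Δz = 1.300/54 = 0.024 kg m⁻⁴
The largest gradient is in the 30–63 m interval — the pycnocline.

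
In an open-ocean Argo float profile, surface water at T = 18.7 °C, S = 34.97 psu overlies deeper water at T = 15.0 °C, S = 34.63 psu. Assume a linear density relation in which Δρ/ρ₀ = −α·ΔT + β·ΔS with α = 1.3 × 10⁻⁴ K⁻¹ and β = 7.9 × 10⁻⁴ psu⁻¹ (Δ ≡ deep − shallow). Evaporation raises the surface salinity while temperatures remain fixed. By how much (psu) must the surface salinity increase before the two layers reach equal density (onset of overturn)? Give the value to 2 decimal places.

Neutral buoyancy requires −α(T_deep − T_surf) + β(S_deep − S_surf′) = 0.
S_surf′ = S_deep − (α/β)·ΔT = 34.63 − (1.3 × 10⁻⁴/7.9 × 10⁻⁴)·(-3.7) = 35.2389 psu.
Increase required: 35.2389 − 34.97 = 0.2689 psu.

0.27 psu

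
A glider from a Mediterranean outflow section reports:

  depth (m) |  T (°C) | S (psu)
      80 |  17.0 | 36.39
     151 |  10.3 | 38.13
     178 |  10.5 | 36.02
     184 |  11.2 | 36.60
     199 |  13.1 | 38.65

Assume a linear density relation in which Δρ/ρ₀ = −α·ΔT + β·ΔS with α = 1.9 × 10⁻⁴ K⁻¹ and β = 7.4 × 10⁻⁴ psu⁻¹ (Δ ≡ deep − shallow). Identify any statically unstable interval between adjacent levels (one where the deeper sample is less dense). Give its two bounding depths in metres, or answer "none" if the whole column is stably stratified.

Evaluate Δρ/ρ₀ = −αΔT + βΔS across each adjacent pair:
  80–151 m: −αΔT+βΔS = −(1.9 × 10⁻⁴)(-6.7)+(7.4 × 10⁻⁴)(+1.74) = 2.6 × 10⁻³ → stable
  151–178 m: −αΔT+βΔS = −(1.9 × 10⁻⁴)(+0.2)+(7.4 × 10⁻⁴)(-2.11) = -1.6 × 10⁻³ → UNSTABLE
  178–184 m: −αΔT+βΔS = −(1.9 × 10⁻⁴)(+0.7)+(7.4 × 10⁻⁴)(+0.58) = 3.0 × 10⁻⁴ → stable
  184–199 m: −αΔT+βΔS = −(1.9 × 10⁻⁴)(+1.9)+(7.4 × 10⁻⁴)(+2.05) = 1.2 × 10⁻³ → stable
The 151–178 m interval has Δρ < 0: lighter water underlies denser water.

151–178 m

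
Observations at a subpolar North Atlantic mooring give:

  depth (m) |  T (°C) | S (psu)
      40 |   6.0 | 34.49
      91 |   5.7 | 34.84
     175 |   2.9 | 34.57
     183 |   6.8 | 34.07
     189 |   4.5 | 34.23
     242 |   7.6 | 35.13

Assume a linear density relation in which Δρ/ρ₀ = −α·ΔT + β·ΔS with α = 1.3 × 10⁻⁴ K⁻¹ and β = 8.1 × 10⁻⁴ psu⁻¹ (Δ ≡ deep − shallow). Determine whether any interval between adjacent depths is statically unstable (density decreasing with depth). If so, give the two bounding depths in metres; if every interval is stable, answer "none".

Evaluate Δρ/ρ₀ = −αΔT + βΔS across each adjacent pair:
  40–91 m: −αΔT+βΔS = −(1.3 × 10⁻⁴)(-0.3)+(8.1 × 10⁻⁴)(+0.35) = 3.2 × 10⁻⁴ → stable
  91–175 m: −αΔT+βΔS = −(1.3 × 10⁻⁴)(-2.8)+(8.1 × 10⁻⁴)(-0.27) = 1.5 × 10⁻⁴ → stable
  175–183 m: −αΔT+βΔS = −(1.3 × 10⁻⁴)(+3.9)+(8.1 × 10⁻⁴)(-0.50) = -9.1 × 10⁻⁴ → UNSTABLE
  183–189 m: −αΔT+βΔS = −(1.3 × 10⁻⁴)(-2.3)+(8.1 × 10⁻⁴)(+0.16) = 4.3 × 10⁻⁴ → stable
  189–242 m: −αΔT+βΔS = −(1.3 × 10⁻⁴)(+3.1)+(8.1 × 10⁻⁴)(+0.90) = 3.3 × 10⁻⁴ → stable
The 175–183 m interval has Δρ < 0: lighter water underlies denser water.

175–183 m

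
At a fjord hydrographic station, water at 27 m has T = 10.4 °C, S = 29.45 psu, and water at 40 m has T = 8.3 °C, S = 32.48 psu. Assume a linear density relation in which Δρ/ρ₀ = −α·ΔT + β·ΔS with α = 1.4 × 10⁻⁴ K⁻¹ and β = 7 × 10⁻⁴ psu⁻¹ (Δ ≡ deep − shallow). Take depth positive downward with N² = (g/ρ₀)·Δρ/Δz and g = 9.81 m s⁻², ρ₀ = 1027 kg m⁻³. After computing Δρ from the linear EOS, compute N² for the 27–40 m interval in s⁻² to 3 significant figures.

ΔT = -2.1 K, ΔS = +3.03 psu (deep − shallow).
Δρ/ρ₀ = −αΔT + βΔS = 2.94 × 10⁻⁴ + 2.121 × 10⁻³ = 2.415 × 10⁻³, so Δρ ≈ 2.480 kg m⁻³.
N² = (g/ρ₀)·Δρ/Δz = g·(Δρ/ρ₀)/Δz = 9.81 × 2.415 × 10⁻³ / 13 = 1.8224 × 10⁻³ s⁻² ≈ 1.82 × 10⁻³ s⁻².

1.82 × 10⁻³ s⁻²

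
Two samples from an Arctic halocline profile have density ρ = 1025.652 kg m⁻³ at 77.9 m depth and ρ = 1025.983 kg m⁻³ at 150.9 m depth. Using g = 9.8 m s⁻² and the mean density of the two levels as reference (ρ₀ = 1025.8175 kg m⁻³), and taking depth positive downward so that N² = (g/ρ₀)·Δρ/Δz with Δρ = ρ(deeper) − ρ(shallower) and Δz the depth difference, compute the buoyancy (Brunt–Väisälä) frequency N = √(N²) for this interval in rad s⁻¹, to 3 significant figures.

6.58 × 10⁻³ rad s⁻¹

Δρ = 1025.983 − 1025.652 = 0.331 kg m⁻³ over Δz = 150.9 − 77.9 = 73 m.
N² = (9.8/1025.8175) × (0.331/73) = 4.3317 × 10⁻⁵ s⁻².
N = √(4.3317 × 10⁻⁵) = 6.5816 × 10⁻³ rad s⁻¹ ≈ 6.58 × 10⁻³ rad s⁻¹.
A positive N² confirms static stability across the interval.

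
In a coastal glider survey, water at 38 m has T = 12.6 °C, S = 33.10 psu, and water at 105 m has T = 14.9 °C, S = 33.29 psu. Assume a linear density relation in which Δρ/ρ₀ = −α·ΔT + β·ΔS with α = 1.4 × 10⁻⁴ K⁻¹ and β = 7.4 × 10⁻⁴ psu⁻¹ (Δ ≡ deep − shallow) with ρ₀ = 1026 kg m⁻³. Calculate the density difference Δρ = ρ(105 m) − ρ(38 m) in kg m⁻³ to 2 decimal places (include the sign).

-0.19 kg m⁻³

ΔT = +2.3 K, ΔS = +0.19 psu (deep − shallow).
Δρ/ρ₀ = −(1.4 × 10⁻⁴)(+2.3) + (7.4 × 10⁻⁴)(+0.19) = -1.814 × 10⁻⁴.
Δρ = 1026 × (-1.814 × 10⁻⁴) = -0.19 kg m⁻³.
Negative Δρ: lighter below, statically unstable.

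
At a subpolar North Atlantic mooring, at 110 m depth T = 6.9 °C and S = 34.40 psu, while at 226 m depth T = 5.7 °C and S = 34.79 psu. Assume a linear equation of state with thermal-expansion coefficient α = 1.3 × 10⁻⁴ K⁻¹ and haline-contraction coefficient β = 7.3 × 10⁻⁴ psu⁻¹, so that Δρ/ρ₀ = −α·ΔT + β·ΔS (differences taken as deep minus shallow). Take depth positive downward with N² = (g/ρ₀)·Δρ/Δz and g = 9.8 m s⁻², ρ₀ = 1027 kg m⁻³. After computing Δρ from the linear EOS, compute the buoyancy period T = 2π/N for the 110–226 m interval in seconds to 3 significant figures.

1.03 × 10³ s

ΔT = -1.2 K, ΔS = +0.39 psu (deep − shallow).
Δρ/ρ₀ = −αΔT + βΔS = 1.56 × 10⁻⁴ + 2.847 × 10⁻⁴ = 4.407 × 10⁻⁴, so Δρ ≈ 0.4526 kg m⁻³.
N² = (g/ρ₀)·Δρ/Δz = g·(Δρ/ρ₀)/Δz = 9.8 × 4.407 × 10⁻⁴ / 116 = 3.7232 × 10⁻⁵ s⁻².
N = √(3.7232 × 10⁻⁵) = 6.1018 × 10⁻³ rad s⁻¹ → T = 2π/N = 1.0297 × 10³ s ≈ 1.03 × 10³ s.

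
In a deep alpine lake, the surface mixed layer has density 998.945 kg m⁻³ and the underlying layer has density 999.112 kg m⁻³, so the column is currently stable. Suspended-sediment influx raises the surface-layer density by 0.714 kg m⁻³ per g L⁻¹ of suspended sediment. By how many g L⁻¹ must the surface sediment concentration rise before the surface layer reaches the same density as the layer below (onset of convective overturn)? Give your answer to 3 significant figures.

0.234 g L⁻¹

Density deficit of the surface layer: 999.112 − 998.945 = 0.167 kg m⁻³.
Required change = 0.167 / 0.714 = 0.234 g L⁻¹.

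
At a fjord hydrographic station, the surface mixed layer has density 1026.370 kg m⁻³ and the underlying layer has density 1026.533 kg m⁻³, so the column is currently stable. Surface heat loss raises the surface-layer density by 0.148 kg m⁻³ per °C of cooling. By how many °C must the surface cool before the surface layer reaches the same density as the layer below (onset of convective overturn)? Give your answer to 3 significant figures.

1.10 °C

Density deficit of the surface layer: 1026.533 − 1026.370 = 0.163 kg m⁻³.
Required change = 0.163 / 0.148 = 1.10 °C.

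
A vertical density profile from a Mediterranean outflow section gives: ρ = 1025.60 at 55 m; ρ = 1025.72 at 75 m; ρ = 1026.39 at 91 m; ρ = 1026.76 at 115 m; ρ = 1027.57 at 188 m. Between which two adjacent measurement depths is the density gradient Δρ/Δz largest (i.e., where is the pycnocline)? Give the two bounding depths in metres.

Compute the density gradient over each adjacent pair:
  55–75 m: Δρ/Δz = 0.12/20 = 6.0 × 10⁻³ kg m⁻⁴
  75–91 m: Δρ/Δz = 0.67/16 = 0.042 kg m⁻⁴
  91–115 m: Δρ/Δz = 0.37/24 = 0.015 kg m⁻⁴
  115–188 m: Δρ/Δz = 0.81/73 = 0.011 kg m⁻⁴
The largest gradient is in the 75–91 m interval — the pycnocline.

75–91 m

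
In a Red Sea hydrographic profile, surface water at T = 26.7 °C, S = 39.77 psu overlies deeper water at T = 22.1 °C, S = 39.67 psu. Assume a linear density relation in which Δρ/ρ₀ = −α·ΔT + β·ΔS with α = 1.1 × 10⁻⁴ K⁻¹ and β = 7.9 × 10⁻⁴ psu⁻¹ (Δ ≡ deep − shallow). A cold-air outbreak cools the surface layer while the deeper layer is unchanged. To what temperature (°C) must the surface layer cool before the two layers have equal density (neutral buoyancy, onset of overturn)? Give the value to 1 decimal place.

Neutral buoyancy requires Δρ = 0, i.e. −α(T_deep − T_surf′) + β(S_deep − S_surf) = 0.
T_surf′ = T_deep − (β/α)·ΔS = 22.1 − (7.9 × 10⁻⁴/1.1 × 10⁻⁴)·(-0.10) = 22.818 °C.
Cooling required: 26.7 − (22.818) = 3.882 °C.

22.8 °C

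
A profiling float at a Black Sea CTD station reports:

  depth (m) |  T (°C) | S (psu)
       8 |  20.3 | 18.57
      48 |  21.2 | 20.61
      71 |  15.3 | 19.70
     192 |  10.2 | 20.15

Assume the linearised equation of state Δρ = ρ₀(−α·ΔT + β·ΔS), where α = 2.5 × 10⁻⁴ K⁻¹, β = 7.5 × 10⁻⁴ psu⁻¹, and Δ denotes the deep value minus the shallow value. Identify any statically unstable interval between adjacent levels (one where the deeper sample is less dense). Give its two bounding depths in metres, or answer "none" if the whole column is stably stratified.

none

Evaluate Δρ/ρ₀ = −αΔT + βΔS across each adjacent pair:
  8–48 m: −αΔT+βΔS = −(2.5 × 10⁻⁴)(+0.9)+(7.5 × 10⁻⁴)(+2.04) = 1.3 × 10⁻³ → stable
  48–71 m: −αΔT+βΔS = −(2.5 × 10⁻⁴)(-5.9)+(7.5 × 10⁻⁴)(-0.91) = 7.9 × 10⁻⁴ → stable
  71–192 m: −αΔT+βΔS = −(2.5 × 10⁻⁴)(-5.1)+(7.5 × 10⁻⁴)(+0.45) = 1.6 × 10⁻³ → stable
Every interval has Δρ > 0: the column is stably stratified throughout.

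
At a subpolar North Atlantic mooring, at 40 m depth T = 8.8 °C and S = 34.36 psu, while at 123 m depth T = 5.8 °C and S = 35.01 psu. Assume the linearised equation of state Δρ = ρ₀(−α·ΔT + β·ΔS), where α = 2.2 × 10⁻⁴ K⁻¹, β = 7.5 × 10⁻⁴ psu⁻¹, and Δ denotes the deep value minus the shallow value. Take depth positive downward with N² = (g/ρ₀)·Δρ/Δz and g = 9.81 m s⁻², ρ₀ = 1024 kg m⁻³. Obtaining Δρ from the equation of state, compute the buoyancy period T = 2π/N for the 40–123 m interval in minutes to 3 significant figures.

ΔT = -3.0 K, ΔS = +0.65 psu (deep − shallow).
Δρ/ρ₀ = −αΔT + βΔS = 6.60 × 10⁻⁴ + 4.875 × 10⁻⁴ = 1.1475 × 10⁻³, so Δρ ≈ 1.175 kg m⁻³.
N² = (g/ρ₀)·Δρ/Δz = g·(Δρ/ρ₀)/Δz = 9.81 × 1.1475 × 10⁻³ / 83 = 1.3563 × 10⁻⁴ s⁻².
N = √(1.3563 × 10⁻⁴) = 0.011646 rad s⁻¹ → T = 2π/N = 539.51 s = 8.9918 min ≈ 8.99 min.

8.99 min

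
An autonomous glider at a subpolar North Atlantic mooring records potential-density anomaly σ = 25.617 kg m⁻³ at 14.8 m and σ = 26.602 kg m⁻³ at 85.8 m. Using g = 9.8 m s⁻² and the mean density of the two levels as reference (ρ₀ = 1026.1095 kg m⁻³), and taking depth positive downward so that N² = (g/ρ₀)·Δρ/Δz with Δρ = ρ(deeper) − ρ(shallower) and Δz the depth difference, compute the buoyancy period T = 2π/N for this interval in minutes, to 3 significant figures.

Δρ = 1026.602 − 1025.617 = 0.985 kg m⁻³ over Δz = 85.8 − 14.8 = 71 m.
N² = (9.8/1026.1095) × (0.985/71) = 1.3250 × 10⁻⁴ s⁻².
N = √(1.3250 × 10⁻⁴) = 0.011511 rad s⁻¹, so T = 2π/N = 545.84 s = 9.0973 min ≈ 9.10 min.

9.10 min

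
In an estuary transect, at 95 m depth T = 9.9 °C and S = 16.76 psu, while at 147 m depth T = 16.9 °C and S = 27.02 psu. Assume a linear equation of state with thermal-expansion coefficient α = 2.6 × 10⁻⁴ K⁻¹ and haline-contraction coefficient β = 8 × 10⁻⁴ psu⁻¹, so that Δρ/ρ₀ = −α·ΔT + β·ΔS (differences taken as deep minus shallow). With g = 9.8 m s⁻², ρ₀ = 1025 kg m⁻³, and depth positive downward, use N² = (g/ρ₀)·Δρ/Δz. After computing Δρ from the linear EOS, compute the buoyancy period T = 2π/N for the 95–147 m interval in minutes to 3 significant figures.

3.02 min

ΔT = +7.0 K, ΔS = +10.26 psu (deep − shallow).
Δρ/ρ₀ = −αΔT + βΔS = -1.82 × 10⁻³ + 8.208 × 10⁻³ = 6.388 × 10⁻³, so Δρ ≈ 6.548 kg m⁻³.
N² = (g/ρ₀)·Δρ/Δz = g·(Δρ/ρ₀)/Δz = 9.8 × 6.388 × 10⁻³ / 52 = 1.2039 × 10⁻³ s⁻².
N = √(1.2039 × 10⁻³) = 0.034697 rad s⁻¹ → T = 2π/N = 181.09 s = 3.0182 min ≈ 3.02 min.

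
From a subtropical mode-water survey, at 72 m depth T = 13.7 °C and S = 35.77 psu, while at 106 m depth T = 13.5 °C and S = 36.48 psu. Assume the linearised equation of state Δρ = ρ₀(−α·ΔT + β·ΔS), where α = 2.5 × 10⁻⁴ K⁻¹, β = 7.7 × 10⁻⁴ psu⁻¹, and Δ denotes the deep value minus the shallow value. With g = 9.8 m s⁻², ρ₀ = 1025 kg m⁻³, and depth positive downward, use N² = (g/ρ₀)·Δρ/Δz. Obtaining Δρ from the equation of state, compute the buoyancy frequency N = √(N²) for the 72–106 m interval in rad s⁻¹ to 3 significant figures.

ΔT = -0.2 K, ΔS = +0.71 psu (deep − shallow).
Δρ/ρ₀ = −αΔT + βΔS = 5.00 × 10⁻⁵ + 5.467 × 10⁻⁴ = 5.967 × 10⁻⁴, so Δρ ≈ 0.6116 kg m⁻³.
N² = (g/ρ₀)·Δρ/Δz = g·(Δρ/ρ₀)/Δz = 9.8 × 5.967 × 10⁻⁴ / 34 = 1.7199 × 10⁻⁴ s⁻².
N = √(1.7199 × 10⁻⁴) = 0.013114 rad s⁻¹ ≈ 0.0131 rad s⁻¹.

0.0131 rad s⁻¹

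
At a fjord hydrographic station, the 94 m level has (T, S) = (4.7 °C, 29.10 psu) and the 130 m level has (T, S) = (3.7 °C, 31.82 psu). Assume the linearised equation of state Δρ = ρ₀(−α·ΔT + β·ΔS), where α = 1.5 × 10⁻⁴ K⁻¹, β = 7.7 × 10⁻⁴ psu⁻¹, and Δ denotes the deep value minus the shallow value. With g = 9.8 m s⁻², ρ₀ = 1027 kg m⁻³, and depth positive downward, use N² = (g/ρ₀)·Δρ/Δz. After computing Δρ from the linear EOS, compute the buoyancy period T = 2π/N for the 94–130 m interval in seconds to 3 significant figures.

ΔT = -1.0 K, ΔS = +2.72 psu (deep − shallow).
Δρ/ρ₀ = −αΔT + βΔS = 1.50 × 10⁻⁴ + 2.0944 × 10⁻³ = 2.2444 × 10⁻³, so Δρ ≈ 2.305 kg m⁻³.
N² = (g/ρ₀)·Δρ/Δz = g·(Δρ/ρ₀)/Δz = 9.8 × 2.2444 × 10⁻³ / 36 = 6.1098 × 10⁻⁴ s⁻².
N = √(6.1098 × 10⁻⁴) = 0.024718 rad s⁻¹ → T = 2π/N = 254.19 s ≈ 254 s.

254 s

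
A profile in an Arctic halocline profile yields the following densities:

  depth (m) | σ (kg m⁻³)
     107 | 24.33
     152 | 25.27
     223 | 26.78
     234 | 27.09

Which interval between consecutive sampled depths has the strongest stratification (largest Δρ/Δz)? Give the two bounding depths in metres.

223–234 m

Compute the density gradient over each adjacent pair:
  107–152 m: Δρ/Δz = 0.94/45 = 0.021 kg m⁻⁴
  152–223 m: Δρ/Δz = 1.51/71 = 0.021 kg m⁻⁴
  223–234 m: Δρ/Δz = 0.31/11 = 0.028 kg m⁻⁴
The largest gradient is in the 223–234 m interval — the pycnocline.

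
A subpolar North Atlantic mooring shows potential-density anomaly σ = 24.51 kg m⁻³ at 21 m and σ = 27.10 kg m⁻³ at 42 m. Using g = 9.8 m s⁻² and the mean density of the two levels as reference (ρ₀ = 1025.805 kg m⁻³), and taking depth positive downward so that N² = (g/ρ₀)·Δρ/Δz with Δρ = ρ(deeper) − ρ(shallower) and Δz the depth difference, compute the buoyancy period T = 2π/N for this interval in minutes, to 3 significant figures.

Δρ = 1027.10 − 1024.51 = 2.59 kg m⁻³ over Δz = 42 − 21 = 21 m.
N² = (9.8/1025.805) × (2.59/21) = 1.1783 × 10⁻³ s⁻².
N = √(1.1783 × 10⁻³) = 0.034326 rad s⁻¹, so T = 2π/N = 183.04 s = 3.0507 min ≈ 3.05 min.

3.05 min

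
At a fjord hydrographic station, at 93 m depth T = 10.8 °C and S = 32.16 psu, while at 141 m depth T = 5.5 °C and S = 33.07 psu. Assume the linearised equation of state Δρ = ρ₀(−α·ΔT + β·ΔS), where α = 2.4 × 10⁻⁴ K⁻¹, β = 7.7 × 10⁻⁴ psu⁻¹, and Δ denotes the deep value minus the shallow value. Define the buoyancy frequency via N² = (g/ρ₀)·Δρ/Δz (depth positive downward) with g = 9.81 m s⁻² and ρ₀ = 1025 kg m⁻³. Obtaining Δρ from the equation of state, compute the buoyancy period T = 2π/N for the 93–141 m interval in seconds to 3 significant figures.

313 s

ΔT = -5.3 K, ΔS = +0.91 psu (deep − shallow).
Δρ/ρ₀ = −αΔT + βΔS = 1.272 × 10⁻³ + 7.007 × 10⁻⁴ = 1.9727 × 10⁻³, so Δρ ≈ 2.022 kg m⁻³.
N² = (g/ρ₀)·Δρ/Δz = g·(Δρ/ρ₀)/Δz = 9.81 × 1.9727 × 10⁻³ / 48 = 4.0317 × 10⁻⁴ s⁻².
N = √(4.0317 × 10⁻⁴) = 0.020079 rad s⁻¹ → T = 2π/N = 312.92 s ≈ 313 s.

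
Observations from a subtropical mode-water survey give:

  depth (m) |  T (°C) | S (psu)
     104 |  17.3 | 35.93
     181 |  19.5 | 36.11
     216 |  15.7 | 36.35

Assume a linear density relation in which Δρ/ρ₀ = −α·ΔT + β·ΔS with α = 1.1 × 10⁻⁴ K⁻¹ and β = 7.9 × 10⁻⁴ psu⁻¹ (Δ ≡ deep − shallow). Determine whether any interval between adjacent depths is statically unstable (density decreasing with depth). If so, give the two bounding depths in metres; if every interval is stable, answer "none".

Evaluate Δρ/ρ₀ = −αΔT + βΔS across each adjacent pair:
  104–181 m: −αΔT+βΔS = −(1.1 × 10⁻⁴)(+2.2)+(7.9 × 10⁻⁴)(+0.18) = -1.0 × 10⁻⁴ → UNSTABLE
  181–216 m: −αΔT+βΔS = −(1.1 × 10⁻⁴)(-3.8)+(7.9 × 10⁻⁴)(+0.24) = 6.1 × 10⁻⁴ → stable
The 104–181 m interval has Δρ < 0: lighter water underlies denser water.

104–181 m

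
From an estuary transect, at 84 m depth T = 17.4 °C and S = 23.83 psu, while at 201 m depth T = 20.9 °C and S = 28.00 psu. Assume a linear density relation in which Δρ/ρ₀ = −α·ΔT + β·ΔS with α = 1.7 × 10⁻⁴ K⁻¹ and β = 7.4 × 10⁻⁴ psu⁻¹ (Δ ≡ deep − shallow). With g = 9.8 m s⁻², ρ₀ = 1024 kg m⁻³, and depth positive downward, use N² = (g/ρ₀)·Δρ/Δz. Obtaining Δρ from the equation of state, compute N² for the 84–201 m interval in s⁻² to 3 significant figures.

ΔT = +3.5 K, ΔS = +4.17 psu (deep − shallow).
Δρ/ρ₀ = −αΔT + βΔS = -5.95 × 10⁻⁴ + 3.0858 × 10⁻³ = 2.4908 × 10⁻³, so Δρ ≈ 2.551 kg m⁻³.
N² = (g/ρ₀)·Δρ/Δz = g·(Δρ/ρ₀)/Δz = 9.8 × 2.4908 × 10⁻³ / 117 = 2.0863 × 10⁻⁴ s⁻² ≈ 2.09 × 10⁻⁴ s⁻².

2.09 × 10⁻⁴ s⁻²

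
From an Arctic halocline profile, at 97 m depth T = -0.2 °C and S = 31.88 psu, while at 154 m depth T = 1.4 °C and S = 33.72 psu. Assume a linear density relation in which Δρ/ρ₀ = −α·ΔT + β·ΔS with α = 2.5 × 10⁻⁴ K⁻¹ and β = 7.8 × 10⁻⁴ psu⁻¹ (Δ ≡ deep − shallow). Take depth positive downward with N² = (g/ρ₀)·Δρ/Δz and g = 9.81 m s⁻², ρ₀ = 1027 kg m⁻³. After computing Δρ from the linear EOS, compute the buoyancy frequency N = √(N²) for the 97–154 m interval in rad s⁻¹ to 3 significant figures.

ΔT = +1.6 K, ΔS = +1.84 psu (deep − shallow).
Δρ/ρ₀ = −αΔT + βΔS = -4.00 × 10⁻⁴ + 1.4352 × 10⁻³ = 1.0352 × 10⁻³, so Δρ ≈ 1.063 kg m⁻³.
N² = (g/ρ₀)·Δρ/Δz = g·(Δρ/ρ₀)/Δz = 9.81 × 1.0352 × 10⁻³ / 57 = 1.7816 × 10⁻⁴ s⁻².
N = √(1.7816 × 10⁻⁴) = 0.013348 rad s⁻¹ ≈ 0.0133 rad s⁻¹.

0.0133 rad s⁻¹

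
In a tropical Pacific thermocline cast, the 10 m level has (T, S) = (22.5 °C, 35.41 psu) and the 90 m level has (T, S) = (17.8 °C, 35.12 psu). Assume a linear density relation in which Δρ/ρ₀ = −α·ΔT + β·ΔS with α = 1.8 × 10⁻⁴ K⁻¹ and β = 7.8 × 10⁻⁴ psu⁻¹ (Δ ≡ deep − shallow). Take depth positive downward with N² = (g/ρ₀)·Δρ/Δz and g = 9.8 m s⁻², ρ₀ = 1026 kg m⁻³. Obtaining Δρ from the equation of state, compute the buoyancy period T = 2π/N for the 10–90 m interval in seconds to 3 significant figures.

721 s

ΔT = -4.7 K, ΔS = -0.29 psu (deep − shallow).
Δρ/ρ₀ = −αΔT + βΔS = 8.46 × 10⁻⁴ − 2.262 × 10⁻⁴ = 6.198 × 10⁻⁴, so Δρ ≈ 0.6359 kg m⁻³.
N² = (g/ρ₀)·Δρ/Δz = g·(Δρ/ρ₀)/Δz = 9.8 × 6.198 × 10⁻⁴ / 80 = 7.5926 × 10⁻⁵ s⁻².
N = √(7.5926 × 10⁻⁵) = 8.7136 × 10⁻³ rad s⁻¹ → T = 2π/N = 721.08 s ≈ 721 s.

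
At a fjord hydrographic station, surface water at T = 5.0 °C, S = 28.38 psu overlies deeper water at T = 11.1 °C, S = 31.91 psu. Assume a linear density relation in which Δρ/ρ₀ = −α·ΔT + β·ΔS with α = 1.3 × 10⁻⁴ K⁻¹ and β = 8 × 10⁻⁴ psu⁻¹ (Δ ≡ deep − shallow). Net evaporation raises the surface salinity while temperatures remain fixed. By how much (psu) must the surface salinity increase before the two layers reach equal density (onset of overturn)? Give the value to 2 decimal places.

2.54 psu

Neutral buoyancy requires −α(T_deep − T_surf) + β(S_deep − S_surf′) = 0.
S_surf′ = S_deep − (α/β)·ΔT = 31.91 − (1.3 × 10⁻⁴/8 × 10⁻⁴)·(+6.1) = 30.9187 psu.
Increase required: 30.9187 − 28.38 = 2.5387 psu.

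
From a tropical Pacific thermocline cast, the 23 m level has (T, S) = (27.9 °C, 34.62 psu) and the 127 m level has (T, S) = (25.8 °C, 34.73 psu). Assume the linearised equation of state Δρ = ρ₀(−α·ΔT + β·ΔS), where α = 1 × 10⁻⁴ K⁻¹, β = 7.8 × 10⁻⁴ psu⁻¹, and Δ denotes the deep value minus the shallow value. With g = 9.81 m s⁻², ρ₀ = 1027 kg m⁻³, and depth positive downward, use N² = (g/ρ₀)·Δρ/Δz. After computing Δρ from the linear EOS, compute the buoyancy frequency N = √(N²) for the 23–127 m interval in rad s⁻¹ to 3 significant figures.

5.28 × 10⁻³ rad s⁻¹

ΔT = -2.1 K, ΔS = +0.11 psu (deep − shallow).
Δρ/ρ₀ = −αΔT + βΔS = 2.10 × 10⁻⁴ + 8.58 × 10⁻⁵ = 2.958 × 10⁻⁴, so Δρ ≈ 0.3038 kg m⁻³.
N² = (g/ρ₀)·Δρ/Δz = g·(Δρ/ρ₀)/Δz = 9.81 × 2.958 × 10⁻⁴ / 104 = 2.7902 × 10⁻⁵ s⁻².
N = √(2.7902 × 10⁻⁵) = 5.2822 × 10⁻³ rad s⁻¹ ≈ 5.28 × 10⁻³ rad s⁻¹.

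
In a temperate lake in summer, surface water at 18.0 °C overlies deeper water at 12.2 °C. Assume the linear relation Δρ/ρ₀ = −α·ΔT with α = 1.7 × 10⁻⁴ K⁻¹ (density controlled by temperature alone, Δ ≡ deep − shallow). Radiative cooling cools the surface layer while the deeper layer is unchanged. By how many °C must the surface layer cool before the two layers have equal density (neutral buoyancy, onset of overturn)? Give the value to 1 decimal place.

5.8 °C

With temperature the only control, equal density requires T_surf′ = T_deep.
T_surf′ = 12.2 °C.
Cooling required: 18.0 − 12.2 = 5.8 °C.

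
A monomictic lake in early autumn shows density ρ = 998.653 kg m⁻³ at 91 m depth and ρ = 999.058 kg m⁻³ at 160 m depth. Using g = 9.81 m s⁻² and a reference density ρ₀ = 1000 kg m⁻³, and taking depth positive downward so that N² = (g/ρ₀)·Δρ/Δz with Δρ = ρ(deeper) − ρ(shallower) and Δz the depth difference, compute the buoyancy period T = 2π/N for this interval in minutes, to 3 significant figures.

13.8 min

Δρ = 999.058 − 998.653 = 0.405 kg m⁻³ over Δz = 160 − 91 = 69 m.
N² = (9.81/1000) × (0.405/69) = 5.7580 × 10⁻⁵ s⁻².
N = √(5.7580 × 10⁻⁵) = 7.5881 × 10⁻³ rad s⁻¹, so T = 2π/N = 828.03 s = 13.800 min ≈ 13.8 min.
N² > 0, so the interval is statically stable.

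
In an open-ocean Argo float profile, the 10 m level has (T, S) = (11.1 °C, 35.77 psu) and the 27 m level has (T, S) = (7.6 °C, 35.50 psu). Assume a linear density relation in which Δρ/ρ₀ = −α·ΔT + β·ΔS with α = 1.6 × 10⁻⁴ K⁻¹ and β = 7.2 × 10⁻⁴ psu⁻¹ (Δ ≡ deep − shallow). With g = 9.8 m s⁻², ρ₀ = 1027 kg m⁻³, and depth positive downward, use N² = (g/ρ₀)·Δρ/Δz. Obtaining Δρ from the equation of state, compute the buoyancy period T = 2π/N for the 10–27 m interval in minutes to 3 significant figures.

ΔT = -3.5 K, ΔS = -0.27 psu (deep − shallow).
Δρ/ρ₀ = −αΔT + βΔS = 5.60 × 10⁻⁴ − 1.944 × 10⁻⁴ = 3.656 × 10⁻⁴, so Δρ ≈ 0.3755 kg m⁻³.
N² = (g/ρ₀)·Δρ/Δz = g·(Δρ/ρ₀)/Δz = 9.8 × 3.656 × 10⁻⁴ / 17 = 2.1076 × 10⁻⁴ s⁻².
N = √(2.1076 × 10⁻⁴) = 0.014518 rad s⁻¹ → T = 2π/N = 432.79 s = 7.2132 min ≈ 7.21 min.

7.21 min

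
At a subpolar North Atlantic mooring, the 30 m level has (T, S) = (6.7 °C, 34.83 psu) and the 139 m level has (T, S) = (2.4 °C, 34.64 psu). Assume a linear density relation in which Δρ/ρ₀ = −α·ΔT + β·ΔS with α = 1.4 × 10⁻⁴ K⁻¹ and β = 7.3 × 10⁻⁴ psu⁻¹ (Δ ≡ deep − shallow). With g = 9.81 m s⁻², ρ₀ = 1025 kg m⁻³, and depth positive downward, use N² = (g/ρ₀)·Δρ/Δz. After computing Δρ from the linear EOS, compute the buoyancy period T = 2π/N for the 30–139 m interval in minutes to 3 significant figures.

ΔT = -4.3 K, ΔS = -0.19 psu (deep − shallow).
Δρ/ρ₀ = −αΔT + βΔS = 6.02 × 10⁻⁴ − 1.387 × 10⁻⁴ = 4.633 × 10⁻⁴, so Δρ ≈ 0.4749 kg m⁻³.
N² = (g/ρ₀)·Δρ/Δz = g·(Δρ/ρ₀)/Δz = 9.81 × 4.633 × 10⁻⁴ / 109 = 4.1697 × 10⁻⁵ s⁻².
N = √(4.1697 × 10⁻⁵) = 6.4573 × 10⁻³ rad s⁻¹ → T = 2π/N = 973.04 s = 16.217 min ≈ 16.2 min.

16.2 min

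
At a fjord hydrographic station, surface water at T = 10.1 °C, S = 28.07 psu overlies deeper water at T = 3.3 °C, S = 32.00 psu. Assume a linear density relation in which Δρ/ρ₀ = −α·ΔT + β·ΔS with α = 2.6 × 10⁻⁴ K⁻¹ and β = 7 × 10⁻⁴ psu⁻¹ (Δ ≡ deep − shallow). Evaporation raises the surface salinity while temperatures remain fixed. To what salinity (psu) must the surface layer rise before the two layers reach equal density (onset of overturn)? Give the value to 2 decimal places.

34.53 psu

Neutral buoyancy requires −α(T_deep − T_surf) + β(S_deep − S_surf′) = 0.
S_surf′ = S_deep − (α/β)·ΔT = 32.00 − (2.6 × 10⁻⁴/7 × 10⁻⁴)·(-6.8) = 34.5257 psu.
Increase required: 34.5257 − 28.07 = 6.4557 psu.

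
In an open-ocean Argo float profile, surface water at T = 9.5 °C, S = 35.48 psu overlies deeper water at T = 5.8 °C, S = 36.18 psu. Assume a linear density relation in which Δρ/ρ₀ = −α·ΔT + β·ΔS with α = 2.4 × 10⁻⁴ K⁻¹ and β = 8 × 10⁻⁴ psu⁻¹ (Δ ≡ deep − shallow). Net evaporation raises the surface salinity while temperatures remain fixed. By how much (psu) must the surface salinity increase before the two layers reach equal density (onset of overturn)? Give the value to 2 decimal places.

1.81 psu

Neutral buoyancy requires −α(T_deep − T_surf) + β(S_deep − S_surf′) = 0.
S_surf′ = S_deep − (α/β)·ΔT = 36.18 − (2.4 × 10⁻⁴/8 × 10⁻⁴)·(-3.7) = 37.2900 psu.
Increase required: 37.2900 − 35.48 = 1.8100 psu.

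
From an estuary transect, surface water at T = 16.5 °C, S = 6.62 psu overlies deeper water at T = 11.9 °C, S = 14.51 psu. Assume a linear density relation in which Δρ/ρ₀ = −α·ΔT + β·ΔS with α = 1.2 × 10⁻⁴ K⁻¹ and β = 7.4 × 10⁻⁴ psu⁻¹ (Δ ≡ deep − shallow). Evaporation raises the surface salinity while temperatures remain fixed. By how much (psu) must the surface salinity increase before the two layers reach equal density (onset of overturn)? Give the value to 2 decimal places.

Neutral buoyancy requires −α(T_deep − T_surf) + β(S_deep − S_surf′) = 0.
S_surf′ = S_deep − (α/β)·ΔT = 14.51 − (1.2 × 10⁻⁴/7.4 × 10⁻⁴)·(-4.6) = 15.2559 psu.
Increase required: 15.2559 − 6.62 = 8.6359 psu.

8.64 psu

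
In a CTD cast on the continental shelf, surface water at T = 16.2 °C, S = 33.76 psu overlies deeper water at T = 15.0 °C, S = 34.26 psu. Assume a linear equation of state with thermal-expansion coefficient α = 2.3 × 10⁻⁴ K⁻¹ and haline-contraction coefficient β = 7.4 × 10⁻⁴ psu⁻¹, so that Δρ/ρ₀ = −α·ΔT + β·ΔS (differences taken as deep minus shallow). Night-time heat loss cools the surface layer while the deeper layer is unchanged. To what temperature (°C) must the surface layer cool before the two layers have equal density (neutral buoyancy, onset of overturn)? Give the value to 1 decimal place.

13.4 °C

Neutral buoyancy requires Δρ = 0, i.e. −α(T_deep − T_surf′) + β(S_deep − S_surf) = 0.
T_surf′ = T_deep − (β/α)·ΔS = 15.0 − (7.4 × 10⁻⁴/2.3 × 10⁻⁴)·(+0.50) = 13.391 °C.
Cooling required: 16.2 − (13.391) = 2.809 °C.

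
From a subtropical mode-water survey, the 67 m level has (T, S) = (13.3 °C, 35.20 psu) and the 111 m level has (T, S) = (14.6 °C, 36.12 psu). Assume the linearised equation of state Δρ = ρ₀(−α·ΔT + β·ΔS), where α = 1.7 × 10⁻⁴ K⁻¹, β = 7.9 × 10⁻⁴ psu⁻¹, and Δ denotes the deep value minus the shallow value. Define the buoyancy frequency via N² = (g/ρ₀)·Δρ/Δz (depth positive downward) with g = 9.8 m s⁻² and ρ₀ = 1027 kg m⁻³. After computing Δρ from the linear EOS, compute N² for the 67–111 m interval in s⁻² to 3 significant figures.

1.13 × 10⁻⁴ s⁻²

ΔT = +1.3 K, ΔS = +0.92 psu (deep − shallow).
Δρ/ρ₀ = −αΔT + βΔS = -2.21 × 10⁻⁴ + 7.268 × 10⁻⁴ = 5.058 × 10⁻⁴, so Δρ ≈ 0.5195 kg m⁻³.
N² = (g/ρ₀)·Δρ/Δz = g·(Δρ/ρ₀)/Δz = 9.8 × 5.058 × 10⁻⁴ / 44 = 1.1266 × 10⁻⁴ s⁻² ≈ 1.13 × 10⁻⁴ s⁻².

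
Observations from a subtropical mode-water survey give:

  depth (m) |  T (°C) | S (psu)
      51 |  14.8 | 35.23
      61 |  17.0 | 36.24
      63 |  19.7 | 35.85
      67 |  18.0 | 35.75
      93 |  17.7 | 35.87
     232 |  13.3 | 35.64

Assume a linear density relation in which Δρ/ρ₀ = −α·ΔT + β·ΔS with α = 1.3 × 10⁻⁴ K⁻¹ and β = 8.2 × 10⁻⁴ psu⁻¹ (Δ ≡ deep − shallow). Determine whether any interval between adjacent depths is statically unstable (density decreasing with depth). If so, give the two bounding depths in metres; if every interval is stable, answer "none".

61–63 m

Evaluate Δρ/ρ₀ = −αΔT + βΔS across each adjacent pair:
  51–61 m: −αΔT+βΔS = −(1.3 × 10⁻⁴)(+2.2)+(8.2 × 10⁻⁴)(+1.01) = 5.4 × 10⁻⁴ → stable
  61–63 m: −αΔT+βΔS = −(1.3 × 10⁻⁴)(+2.7)+(8.2 × 10⁻⁴)(-0.39) = -6.7 × 10⁻⁴ → UNSTABLE
  63–67 m: −αΔT+βΔS = −(1.3 × 10⁻⁴)(-1.7)+(8.2 × 10⁻⁴)(-0.10) = 1.4 × 10⁻⁴ → stable
  67–93 m: −αΔT+βΔS = −(1.3 × 10⁻⁴)(-0.3)+(8.2 × 10⁻⁴)(+0.12) = 1.4 × 10⁻⁴ → stable
  93–232 m: −αΔT+βΔS = −(1.3 × 10⁻⁴)(-4.4)+(8.2 × 10⁻⁴)(-0.23) = 3.8 × 10⁻⁴ → stable
The 61–63 m interval has Δρ < 0: lighter water underlies denser water.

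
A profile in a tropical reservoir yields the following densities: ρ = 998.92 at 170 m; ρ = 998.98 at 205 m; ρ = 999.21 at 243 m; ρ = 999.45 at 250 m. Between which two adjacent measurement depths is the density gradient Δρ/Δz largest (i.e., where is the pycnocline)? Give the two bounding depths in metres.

243–250 m

Compute the density gradient over each adjacent pair:
  170–205 m: Δρ/Δz = 0.06/35 = 1.7 × 10⁻³ kg m⁻⁴
  205–243 m: Δρ/Δz = 0.23/38 = 6.1 × 10⁻³ kg m⁻⁴
  243–250 m: Δρ/Δz = 0.24/7 = 0.034 kg m⁻⁴
The largest gradient is in the 243–250 m interval — the pycnocline.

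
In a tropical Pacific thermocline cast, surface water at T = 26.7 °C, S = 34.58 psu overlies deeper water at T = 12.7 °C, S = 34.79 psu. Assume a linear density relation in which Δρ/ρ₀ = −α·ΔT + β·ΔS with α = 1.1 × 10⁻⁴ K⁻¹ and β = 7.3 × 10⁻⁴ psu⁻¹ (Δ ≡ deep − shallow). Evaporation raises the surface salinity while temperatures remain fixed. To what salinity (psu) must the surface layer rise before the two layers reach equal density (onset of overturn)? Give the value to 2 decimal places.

36.90 psu

Neutral buoyancy requires −α(T_deep − T_surf) + β(S_deep − S_surf′) = 0.
S_surf′ = S_deep − (α/β)·ΔT = 34.79 − (1.1 × 10⁻⁴/7.3 × 10⁻⁴)·(-14.0) = 36.8996 psu.
Increase required: 36.8996 − 34.58 = 2.3196 psu.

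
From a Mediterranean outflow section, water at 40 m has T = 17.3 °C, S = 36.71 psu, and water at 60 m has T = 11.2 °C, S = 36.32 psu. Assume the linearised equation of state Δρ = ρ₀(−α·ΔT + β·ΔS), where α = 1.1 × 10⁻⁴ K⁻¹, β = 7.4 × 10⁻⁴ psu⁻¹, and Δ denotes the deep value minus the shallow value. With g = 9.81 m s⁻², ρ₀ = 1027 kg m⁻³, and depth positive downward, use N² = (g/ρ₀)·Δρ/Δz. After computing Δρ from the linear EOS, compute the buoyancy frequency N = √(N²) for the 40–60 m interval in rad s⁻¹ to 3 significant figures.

ΔT = -6.1 K, ΔS = -0.39 psu (deep − shallow).
Δρ/ρ₀ = −αΔT + βΔS = 6.71 × 10⁻⁴ − 2.886 × 10⁻⁴ = 3.824 × 10⁻⁴, so Δρ ≈ 0.3927 kg m⁻³.
N² = (g/ρ₀)·Δρ/Δz = g·(Δρ/ρ₀)/Δz = 9.81 × 3.824 × 10⁻⁴ / 20 = 1.8757 × 10⁻⁴ s⁻².
N = √(1.8757 × 10⁻⁴) = 0.013696 rad s⁻¹ ≈ 0.0137 rad s⁻¹.

0.0137 rad s⁻¹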